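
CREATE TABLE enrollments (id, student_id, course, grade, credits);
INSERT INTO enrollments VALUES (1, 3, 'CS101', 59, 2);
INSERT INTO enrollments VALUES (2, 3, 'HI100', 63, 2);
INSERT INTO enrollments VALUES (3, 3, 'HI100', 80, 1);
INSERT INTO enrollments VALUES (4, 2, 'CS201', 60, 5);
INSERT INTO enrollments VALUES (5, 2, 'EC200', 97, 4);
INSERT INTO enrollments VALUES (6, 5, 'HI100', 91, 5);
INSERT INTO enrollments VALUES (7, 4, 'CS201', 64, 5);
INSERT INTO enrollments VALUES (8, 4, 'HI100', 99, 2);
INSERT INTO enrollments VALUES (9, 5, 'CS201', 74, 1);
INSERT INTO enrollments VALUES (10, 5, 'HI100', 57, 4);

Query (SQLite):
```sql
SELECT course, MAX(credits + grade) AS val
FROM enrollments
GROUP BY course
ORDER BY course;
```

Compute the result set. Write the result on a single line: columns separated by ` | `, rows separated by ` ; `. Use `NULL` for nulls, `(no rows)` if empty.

For each row compute credits + grade.
Group by course; take MAX of the expression per group.
  CS101: ids {1} → MAX(credits + grade)=61
  CS201: ids {4, 7, 9} → MAX(credits + grade)=75
  EC200: ids {5} → MAX(credits + grade)=101
  HI100: ids {2, 3, 6, 8, 10} → MAX(credits + grade)=101

CS101 | 61 ; CS201 | 75 ; EC200 | 101 ; HI100 | 101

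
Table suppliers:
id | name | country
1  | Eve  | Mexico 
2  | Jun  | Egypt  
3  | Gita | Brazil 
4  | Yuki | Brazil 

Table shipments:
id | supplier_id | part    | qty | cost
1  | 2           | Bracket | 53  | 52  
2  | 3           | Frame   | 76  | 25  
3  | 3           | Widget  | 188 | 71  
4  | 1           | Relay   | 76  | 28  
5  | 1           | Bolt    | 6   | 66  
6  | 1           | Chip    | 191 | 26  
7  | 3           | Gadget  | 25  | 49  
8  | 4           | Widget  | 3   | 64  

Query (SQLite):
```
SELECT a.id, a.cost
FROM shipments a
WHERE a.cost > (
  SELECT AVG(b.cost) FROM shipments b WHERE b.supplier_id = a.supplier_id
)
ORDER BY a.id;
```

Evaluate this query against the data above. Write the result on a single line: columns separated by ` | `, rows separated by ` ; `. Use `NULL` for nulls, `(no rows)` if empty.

For each shipments row a, compute AVG(cost) over rows sharing a.supplier_id.
Keep row a if a.cost > that per-group AVG.
  supplier_id=1: AVG(cost) = 40.0
  supplier_id=2: AVG(cost) = 52.0
  supplier_id=3: AVG(cost) = 48.333333
  supplier_id=4: AVG(cost) = 64.0

3 | 71 ; 5 | 66 ; 7 | 49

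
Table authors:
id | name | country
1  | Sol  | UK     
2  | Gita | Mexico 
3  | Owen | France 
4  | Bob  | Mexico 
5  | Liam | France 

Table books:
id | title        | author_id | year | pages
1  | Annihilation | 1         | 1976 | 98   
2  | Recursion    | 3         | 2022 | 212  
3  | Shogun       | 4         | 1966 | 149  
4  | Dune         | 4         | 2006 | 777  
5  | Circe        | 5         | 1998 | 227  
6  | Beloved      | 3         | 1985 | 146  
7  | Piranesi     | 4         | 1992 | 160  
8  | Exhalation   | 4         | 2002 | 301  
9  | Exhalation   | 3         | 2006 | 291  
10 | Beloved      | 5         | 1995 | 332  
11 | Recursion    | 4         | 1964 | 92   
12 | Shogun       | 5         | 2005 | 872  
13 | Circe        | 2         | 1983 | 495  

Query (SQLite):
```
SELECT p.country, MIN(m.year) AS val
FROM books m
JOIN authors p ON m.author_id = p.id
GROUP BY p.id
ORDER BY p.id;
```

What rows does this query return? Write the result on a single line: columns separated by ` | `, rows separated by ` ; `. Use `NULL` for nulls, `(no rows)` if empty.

UK | 1976 ; Mexico | 1983 ; France | 1985 ; Mexico | 1964 ; France | 1995

Join each books row to its authors via author_id.
Group joined rows by authors.id; compute MIN(m.year) per group.
  1: ids {1} → MIN(m.year)=1976
  2: ids {13} → MIN(m.year)=1983
  3: ids {2, 6, 9} → MIN(m.year)=1985
  4: ids {3, 4, 7, 8, 11} → MIN(m.year)=1964
  5: ids {5, 10, 12} → MIN(m.year)=1995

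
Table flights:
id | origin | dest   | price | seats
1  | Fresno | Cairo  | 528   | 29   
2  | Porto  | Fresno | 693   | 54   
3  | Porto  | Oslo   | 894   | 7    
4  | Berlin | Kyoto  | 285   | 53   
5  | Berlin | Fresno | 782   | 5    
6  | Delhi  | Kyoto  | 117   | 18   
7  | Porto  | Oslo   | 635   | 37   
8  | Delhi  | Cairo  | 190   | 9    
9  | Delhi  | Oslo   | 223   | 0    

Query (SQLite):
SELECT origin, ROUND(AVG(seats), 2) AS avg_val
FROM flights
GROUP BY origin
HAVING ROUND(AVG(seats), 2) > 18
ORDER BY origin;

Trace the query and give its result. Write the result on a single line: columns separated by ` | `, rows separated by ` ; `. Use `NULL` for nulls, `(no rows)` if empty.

Partition flights by origin; compute ROUND(AVG(seats), 2) within each group.
HAVING: keep groups where ROUND(AVG(seats), 2) > 18.
  Berlin: ids {4, 5} → ROUND(AVG(seats), 2)=29
  Delhi: ids {6, 8, 9} → ROUND(AVG(seats), 2)=9
  Fresno: ids {1} → ROUND(AVG(seats), 2)=29
  Porto: ids {2, 3, 7} → ROUND(AVG(seats), 2)=32.67

Berlin | 29 ; Fresno | 29 ; Porto | 32.67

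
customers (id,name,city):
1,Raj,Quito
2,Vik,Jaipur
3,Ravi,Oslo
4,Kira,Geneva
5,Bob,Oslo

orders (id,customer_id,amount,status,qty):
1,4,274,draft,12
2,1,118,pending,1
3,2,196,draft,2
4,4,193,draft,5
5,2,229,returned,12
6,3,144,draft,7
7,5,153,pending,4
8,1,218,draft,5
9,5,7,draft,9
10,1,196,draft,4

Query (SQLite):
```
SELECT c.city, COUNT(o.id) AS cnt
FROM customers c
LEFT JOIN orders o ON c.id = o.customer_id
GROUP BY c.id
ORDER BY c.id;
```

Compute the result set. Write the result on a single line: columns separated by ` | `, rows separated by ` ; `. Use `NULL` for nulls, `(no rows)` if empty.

LEFT JOIN keeps every customers row; unmatched ones get NULL for orders columns.
Group by customers.id and compute COUNT(o.id). COUNT(col) of an all-NULL group is 0.
  1: ids {2, 8, 10} → COUNT(o.id)=3
  2: ids {3, 5} → COUNT(o.id)=2
  3: ids {6} → COUNT(o.id)=1
  4: ids {1, 4} → COUNT(o.id)=2
  5: ids {7, 9} → COUNT(o.id)=2

Quito | 3 ; Jaipur | 2 ; Oslo | 1 ; Geneva | 2 ; Oslo | 2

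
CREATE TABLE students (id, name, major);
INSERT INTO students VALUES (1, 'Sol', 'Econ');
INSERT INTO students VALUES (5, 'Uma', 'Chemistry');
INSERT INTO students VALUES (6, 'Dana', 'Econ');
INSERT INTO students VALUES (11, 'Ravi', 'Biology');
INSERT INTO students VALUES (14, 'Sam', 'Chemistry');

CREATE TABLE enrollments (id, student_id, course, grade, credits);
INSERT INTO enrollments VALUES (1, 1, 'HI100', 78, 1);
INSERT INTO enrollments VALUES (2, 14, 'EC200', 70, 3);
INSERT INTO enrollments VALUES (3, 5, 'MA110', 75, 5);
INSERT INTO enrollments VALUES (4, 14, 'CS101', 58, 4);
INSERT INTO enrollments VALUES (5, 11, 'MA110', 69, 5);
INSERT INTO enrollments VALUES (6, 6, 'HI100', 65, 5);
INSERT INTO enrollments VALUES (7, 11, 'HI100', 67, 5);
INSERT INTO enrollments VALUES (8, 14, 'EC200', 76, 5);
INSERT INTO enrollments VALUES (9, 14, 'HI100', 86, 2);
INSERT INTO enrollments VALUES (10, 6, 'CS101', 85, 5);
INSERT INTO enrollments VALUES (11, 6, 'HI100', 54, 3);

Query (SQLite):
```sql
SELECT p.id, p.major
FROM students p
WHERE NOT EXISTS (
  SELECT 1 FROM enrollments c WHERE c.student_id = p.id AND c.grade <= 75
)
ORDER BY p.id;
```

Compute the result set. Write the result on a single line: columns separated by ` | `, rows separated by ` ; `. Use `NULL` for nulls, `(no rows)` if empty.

For each students row, check whether any enrollments with matching student_id has grade <= 75.
Keep rows where that is false.

1 | Econ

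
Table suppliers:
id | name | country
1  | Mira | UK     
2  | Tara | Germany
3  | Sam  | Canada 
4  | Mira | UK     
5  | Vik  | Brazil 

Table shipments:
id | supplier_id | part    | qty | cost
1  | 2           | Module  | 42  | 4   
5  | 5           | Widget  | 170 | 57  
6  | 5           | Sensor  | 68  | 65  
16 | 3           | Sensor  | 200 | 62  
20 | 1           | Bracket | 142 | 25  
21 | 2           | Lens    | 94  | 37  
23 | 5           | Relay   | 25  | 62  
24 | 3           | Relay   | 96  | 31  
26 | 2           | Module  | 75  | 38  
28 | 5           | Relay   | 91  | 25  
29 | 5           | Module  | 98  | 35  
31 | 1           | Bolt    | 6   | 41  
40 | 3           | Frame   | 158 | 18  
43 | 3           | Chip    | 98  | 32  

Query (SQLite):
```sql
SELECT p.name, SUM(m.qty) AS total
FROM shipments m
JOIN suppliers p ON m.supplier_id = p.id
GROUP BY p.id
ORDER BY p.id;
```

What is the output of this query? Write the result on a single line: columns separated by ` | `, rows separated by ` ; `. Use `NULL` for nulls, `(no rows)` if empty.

Mira | 148 ; Tara | 211 ; Sam | 552 ; Vik | 452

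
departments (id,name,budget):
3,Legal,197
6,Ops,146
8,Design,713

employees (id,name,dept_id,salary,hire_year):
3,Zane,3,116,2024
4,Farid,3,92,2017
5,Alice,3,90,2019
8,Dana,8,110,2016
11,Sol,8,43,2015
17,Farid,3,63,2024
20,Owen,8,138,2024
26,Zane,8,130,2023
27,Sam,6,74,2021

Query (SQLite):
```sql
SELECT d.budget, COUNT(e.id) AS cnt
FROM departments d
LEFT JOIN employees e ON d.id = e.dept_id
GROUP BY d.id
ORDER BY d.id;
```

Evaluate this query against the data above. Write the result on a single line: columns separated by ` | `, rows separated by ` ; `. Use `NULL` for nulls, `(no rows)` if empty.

197 | 4 ; 146 | 1 ; 713 | 4

LEFT JOIN keeps every departments row; unmatched ones get NULL for employees columns.
Group by departments.id and compute COUNT(e.id). COUNT(col) of an all-NULL group is 0.
  3: ids {3, 4, 5, 17} → COUNT(e.id)=4
  6: ids {27} → COUNT(e.id)=1
  8: ids {8, 11, 20, 26} → COUNT(e.id)=4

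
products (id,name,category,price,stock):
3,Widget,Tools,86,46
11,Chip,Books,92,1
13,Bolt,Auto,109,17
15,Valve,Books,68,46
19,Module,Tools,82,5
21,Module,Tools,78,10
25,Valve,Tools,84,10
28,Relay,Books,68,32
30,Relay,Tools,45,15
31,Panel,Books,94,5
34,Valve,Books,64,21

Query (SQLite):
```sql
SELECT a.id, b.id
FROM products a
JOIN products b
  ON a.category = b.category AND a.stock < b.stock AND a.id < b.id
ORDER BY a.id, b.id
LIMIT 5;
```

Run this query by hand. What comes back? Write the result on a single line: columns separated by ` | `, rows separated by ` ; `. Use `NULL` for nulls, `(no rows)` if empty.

11 | 15 ; 11 | 28 ; 11 | 31 ; 11 | 34 ; 19 | 21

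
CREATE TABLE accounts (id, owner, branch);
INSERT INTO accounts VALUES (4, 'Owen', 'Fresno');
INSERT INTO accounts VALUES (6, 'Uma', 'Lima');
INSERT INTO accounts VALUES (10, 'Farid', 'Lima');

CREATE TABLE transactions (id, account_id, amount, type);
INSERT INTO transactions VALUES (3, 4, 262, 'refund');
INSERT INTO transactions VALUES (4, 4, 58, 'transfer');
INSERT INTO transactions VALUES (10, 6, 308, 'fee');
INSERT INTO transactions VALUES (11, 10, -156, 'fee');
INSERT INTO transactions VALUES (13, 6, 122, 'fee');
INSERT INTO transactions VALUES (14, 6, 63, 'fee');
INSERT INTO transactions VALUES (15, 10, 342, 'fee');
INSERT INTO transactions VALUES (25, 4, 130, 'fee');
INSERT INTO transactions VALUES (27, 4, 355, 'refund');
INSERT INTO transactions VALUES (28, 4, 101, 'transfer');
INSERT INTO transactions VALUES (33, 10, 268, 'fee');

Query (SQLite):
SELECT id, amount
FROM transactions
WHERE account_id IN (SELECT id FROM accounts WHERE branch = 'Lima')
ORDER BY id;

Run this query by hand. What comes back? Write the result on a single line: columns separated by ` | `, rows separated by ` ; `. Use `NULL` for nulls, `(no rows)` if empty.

10 | 308 ; 11 | -156 ; 13 | 122 ; 14 | 63 ; 15 | 342 ; 33 | 268

Inner query: accounts.id where branch = 'Lima'.
Outer: keep transactions rows whose account_id is in that set.
Inner query → {6, 10}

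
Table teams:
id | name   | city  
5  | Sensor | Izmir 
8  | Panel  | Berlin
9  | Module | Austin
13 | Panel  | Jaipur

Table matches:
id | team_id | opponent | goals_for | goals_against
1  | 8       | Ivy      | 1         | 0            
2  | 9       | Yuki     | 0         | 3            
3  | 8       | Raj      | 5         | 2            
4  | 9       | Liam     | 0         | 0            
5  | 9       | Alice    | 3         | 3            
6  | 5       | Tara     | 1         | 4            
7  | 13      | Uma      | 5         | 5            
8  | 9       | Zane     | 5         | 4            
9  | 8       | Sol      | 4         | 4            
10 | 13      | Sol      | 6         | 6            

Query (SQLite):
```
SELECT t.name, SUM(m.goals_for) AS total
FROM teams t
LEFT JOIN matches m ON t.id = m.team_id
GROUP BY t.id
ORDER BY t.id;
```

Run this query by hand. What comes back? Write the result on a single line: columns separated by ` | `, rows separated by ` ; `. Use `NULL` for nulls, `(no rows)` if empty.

Sensor | 1 ; Panel | 10 ; Module | 8 ; Panel | 11

LEFT JOIN keeps every teams row; unmatched ones get NULL for matches columns.
Group by teams.id and compute SUM(m.goals_for). SUM over an all-NULL group is NULL.
  5: ids {6} → SUM(m.goals_for)=1
  8: ids {1, 3, 9} → SUM(m.goals_for)=10
  9: ids {2, 4, 5, 8} → SUM(m.goals_for)=8
  13: ids {7, 10} → SUM(m.goals_for)=11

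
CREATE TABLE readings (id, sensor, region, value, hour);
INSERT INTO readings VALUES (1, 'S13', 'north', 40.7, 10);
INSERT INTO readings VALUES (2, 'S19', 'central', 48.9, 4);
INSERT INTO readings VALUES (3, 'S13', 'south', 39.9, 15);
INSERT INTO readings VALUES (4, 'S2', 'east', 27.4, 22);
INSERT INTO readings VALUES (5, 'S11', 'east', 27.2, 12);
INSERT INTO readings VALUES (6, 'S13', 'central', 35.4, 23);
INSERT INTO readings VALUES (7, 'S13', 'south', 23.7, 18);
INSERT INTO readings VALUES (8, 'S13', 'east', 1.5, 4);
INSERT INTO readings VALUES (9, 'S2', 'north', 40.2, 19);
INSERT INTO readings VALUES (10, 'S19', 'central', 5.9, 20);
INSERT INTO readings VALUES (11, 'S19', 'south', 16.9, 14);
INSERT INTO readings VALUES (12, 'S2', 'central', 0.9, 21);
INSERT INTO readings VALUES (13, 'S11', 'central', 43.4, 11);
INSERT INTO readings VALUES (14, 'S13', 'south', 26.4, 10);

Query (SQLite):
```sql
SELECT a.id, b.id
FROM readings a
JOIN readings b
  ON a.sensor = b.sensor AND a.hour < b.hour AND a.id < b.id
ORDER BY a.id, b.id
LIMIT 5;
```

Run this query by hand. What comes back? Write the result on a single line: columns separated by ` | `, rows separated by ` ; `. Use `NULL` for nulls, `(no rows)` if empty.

Pairs (a,b) with same sensor, a.hour < b.hour, a.id < b.id.
sensor groups: S11:{5,13} S13:{1,3,6,7,8,14} S19:{2,10,11} S2:{4,9,12}
Ordered by (a.id, b.id); first 5.

1 | 3 ; 1 | 6 ; 1 | 7 ; 2 | 10 ; 2 | 11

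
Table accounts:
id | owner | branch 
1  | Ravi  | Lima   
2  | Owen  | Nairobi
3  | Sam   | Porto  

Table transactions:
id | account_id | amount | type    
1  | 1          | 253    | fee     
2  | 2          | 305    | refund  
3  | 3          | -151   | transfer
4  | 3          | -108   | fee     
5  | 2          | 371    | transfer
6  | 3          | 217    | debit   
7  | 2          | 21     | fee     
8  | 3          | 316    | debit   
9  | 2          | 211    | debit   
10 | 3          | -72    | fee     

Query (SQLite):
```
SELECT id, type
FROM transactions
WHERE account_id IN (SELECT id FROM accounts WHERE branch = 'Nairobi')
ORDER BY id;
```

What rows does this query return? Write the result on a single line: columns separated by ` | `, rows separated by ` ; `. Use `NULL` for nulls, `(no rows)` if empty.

2 | refund ; 5 | transfer ; 7 | fee ; 9 | debit

Inner query: accounts.id where branch = 'Nairobi'.
Outer: keep transactions rows whose account_id is in that set.
Inner query → {2}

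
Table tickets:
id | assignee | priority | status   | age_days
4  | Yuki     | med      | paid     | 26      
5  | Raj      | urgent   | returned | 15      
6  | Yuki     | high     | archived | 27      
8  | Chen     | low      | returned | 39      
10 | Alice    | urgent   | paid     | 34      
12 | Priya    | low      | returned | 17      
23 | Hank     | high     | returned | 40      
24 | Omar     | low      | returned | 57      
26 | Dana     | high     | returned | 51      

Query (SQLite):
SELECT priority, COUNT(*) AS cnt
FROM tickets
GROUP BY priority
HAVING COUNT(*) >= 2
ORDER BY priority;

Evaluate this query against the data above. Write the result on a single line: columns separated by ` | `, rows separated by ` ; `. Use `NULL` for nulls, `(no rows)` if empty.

high | 3 ; low | 3 ; urgent | 2

Partition tickets by priority; compute COUNT(*) within each group.
HAVING: keep groups with count ≥ 2.
  high: ids {6, 23, 26} → COUNT(*)=3
  low: ids {8, 12, 24} → COUNT(*)=3
  med: ids {4} → COUNT(*)=1
  urgent: ids {5, 10} → COUNT(*)=2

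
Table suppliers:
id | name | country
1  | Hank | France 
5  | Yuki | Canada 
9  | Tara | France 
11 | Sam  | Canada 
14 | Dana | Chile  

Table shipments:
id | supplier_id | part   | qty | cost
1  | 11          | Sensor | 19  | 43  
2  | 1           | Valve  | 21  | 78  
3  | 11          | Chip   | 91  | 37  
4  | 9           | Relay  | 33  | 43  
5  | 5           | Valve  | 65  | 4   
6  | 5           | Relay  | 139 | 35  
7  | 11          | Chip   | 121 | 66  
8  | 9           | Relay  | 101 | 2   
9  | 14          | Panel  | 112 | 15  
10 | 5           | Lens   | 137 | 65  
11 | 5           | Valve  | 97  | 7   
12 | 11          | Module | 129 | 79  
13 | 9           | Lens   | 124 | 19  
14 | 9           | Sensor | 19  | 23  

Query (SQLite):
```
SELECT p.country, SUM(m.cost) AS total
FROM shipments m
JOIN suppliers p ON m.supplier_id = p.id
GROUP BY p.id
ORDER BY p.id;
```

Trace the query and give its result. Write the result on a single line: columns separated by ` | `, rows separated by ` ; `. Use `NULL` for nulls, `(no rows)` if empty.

France | 78 ; Canada | 111 ; France | 87 ; Canada | 225 ; Chile | 15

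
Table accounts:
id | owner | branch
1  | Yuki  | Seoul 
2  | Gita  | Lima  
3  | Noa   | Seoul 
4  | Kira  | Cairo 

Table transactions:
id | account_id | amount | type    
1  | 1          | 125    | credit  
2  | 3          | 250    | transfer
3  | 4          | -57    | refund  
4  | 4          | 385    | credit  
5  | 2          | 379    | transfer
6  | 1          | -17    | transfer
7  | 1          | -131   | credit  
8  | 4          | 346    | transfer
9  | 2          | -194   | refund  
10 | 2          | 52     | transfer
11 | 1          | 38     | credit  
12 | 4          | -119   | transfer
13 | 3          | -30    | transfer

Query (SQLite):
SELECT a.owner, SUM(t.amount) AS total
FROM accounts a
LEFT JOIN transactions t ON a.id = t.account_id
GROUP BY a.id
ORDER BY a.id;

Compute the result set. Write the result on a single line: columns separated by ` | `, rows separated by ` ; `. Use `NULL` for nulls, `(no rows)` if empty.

LEFT JOIN keeps every accounts row; unmatched ones get NULL for transactions columns.
Group by accounts.id and compute SUM(t.amount). SUM over an all-NULL group is NULL.
  1: ids {1, 6, 7, 11} → SUM(t.amount)=15
  2: ids {5, 9, 10} → SUM(t.amount)=237
  3: ids {2, 13} → SUM(t.amount)=220
  4: ids {3, 4, 8, 12} → SUM(t.amount)=555

Yuki | 15 ; Gita | 237 ; Noa | 220 ; Kira | 555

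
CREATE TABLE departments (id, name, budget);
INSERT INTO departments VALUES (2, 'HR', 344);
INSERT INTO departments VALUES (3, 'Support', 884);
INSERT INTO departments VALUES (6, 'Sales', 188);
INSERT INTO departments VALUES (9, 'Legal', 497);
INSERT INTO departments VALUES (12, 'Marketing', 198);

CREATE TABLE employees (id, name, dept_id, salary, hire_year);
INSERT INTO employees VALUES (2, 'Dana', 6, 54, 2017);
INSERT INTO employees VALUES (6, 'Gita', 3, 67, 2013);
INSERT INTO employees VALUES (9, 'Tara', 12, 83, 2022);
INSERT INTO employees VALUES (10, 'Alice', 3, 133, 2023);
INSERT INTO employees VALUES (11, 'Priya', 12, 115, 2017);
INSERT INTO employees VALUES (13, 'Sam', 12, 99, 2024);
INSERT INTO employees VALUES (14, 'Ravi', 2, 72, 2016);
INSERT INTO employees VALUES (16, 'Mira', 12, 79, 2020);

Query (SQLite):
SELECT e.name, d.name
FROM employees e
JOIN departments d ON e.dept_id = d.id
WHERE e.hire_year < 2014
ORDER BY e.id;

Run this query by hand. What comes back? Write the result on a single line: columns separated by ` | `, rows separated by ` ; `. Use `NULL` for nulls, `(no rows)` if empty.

Each employees row matches the departments row where dept_id = departments.id.
Then keep rows with e.hire_year < 2014.

Gita | Support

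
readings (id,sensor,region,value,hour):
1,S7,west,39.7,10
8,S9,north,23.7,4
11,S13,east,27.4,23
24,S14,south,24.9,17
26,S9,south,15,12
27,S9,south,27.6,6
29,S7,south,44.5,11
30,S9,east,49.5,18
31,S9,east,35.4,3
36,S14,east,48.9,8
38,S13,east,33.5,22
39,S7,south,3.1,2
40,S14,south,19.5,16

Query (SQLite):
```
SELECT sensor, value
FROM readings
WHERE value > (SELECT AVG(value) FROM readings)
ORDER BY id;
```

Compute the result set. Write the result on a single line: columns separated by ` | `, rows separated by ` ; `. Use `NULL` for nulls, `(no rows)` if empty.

Scalar subquery: AVG(value) over all readings rows = 30.207692 (≈; comparison uses full precision).
Keep rows where value > that value.

S7 | 39.7 ; S7 | 44.5 ; S9 | 49.5 ; S9 | 35.4 ; S14 | 48.9 ; S13 | 33.5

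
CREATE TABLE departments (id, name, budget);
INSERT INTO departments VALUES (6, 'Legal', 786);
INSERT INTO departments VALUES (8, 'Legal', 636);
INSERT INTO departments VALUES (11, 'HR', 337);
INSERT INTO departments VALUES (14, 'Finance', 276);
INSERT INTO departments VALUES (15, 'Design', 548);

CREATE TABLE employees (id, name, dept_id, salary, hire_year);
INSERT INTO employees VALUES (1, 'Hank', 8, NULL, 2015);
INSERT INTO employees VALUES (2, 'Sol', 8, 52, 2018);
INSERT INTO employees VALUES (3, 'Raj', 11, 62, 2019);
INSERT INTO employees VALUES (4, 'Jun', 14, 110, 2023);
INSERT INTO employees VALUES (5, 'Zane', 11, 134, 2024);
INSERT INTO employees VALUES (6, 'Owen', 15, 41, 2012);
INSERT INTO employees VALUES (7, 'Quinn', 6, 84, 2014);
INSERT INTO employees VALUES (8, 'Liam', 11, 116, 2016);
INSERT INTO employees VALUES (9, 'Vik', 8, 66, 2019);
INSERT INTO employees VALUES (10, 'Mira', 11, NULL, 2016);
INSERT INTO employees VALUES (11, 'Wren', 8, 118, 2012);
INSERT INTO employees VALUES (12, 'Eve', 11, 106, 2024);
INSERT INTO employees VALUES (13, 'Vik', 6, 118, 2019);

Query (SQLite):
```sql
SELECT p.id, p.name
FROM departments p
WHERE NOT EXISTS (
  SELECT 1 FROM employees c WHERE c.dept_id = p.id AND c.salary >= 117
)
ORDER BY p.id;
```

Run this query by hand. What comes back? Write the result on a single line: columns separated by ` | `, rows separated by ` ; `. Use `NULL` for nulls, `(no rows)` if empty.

For each departments row, check whether any employees with matching dept_id has salary >= 117.
Keep rows where that is false.

14 | Finance ; 15 | Design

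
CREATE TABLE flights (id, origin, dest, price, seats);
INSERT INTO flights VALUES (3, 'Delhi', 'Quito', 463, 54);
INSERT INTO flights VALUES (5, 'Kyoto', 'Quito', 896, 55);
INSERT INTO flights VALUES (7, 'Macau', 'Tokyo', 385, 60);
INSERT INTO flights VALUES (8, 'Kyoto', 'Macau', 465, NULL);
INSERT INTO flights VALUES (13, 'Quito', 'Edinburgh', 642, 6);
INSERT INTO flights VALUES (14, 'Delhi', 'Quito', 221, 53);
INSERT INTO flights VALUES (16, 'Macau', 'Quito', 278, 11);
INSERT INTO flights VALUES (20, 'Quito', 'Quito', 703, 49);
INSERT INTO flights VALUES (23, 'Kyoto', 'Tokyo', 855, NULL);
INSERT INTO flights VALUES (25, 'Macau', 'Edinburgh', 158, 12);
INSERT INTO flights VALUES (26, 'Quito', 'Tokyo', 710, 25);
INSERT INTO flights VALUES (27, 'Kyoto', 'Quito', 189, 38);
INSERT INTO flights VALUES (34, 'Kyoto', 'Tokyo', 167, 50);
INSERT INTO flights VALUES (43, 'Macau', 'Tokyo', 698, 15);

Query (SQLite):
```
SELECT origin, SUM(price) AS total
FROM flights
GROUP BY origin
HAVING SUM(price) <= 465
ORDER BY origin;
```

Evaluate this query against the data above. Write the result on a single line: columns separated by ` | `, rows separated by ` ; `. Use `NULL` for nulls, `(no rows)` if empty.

(no rows)

Partition flights by origin; compute SUM(price) within each group.
HAVING: keep groups where SUM(price) <= 465.
  Delhi: ids {3, 14} → SUM(price)=684
  Kyoto: ids {5, 8, 23, 27, 34} → SUM(price)=2572
  Macau: ids {7, 16, 25, 43} → SUM(price)=1519
  Quito: ids {13, 20, 26} → SUM(price)=2055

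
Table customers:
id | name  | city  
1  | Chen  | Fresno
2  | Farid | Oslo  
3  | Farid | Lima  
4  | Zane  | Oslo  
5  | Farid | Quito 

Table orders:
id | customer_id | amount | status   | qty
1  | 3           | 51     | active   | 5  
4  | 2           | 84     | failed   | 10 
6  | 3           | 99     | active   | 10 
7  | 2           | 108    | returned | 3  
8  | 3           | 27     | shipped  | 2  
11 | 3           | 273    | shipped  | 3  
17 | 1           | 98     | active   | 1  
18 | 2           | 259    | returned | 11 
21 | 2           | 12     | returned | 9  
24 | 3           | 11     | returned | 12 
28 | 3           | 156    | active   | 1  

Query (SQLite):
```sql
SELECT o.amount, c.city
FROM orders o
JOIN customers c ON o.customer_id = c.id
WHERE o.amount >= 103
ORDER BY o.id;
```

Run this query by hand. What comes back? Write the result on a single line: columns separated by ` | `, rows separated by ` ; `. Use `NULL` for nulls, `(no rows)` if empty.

108 | Oslo ; 273 | Lima ; 259 | Oslo ; 156 | Lima

Each orders row matches the customers row where customer_id = customers.id.
Then keep rows with o.amount >= 103.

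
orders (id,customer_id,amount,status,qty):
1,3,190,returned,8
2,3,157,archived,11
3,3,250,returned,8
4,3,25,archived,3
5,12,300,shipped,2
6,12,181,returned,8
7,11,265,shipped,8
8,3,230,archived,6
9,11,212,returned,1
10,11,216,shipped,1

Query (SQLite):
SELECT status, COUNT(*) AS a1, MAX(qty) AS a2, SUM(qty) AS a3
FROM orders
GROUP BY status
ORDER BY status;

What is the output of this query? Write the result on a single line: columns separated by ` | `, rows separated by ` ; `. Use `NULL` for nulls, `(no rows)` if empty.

Group orders by status.
Per group compute: COUNT(*), MAX(qty), SUM(qty).
  archived: ids {2, 4, 8} → COUNT(*)=3, MAX(qty)=11, SUM(qty)=20
  returned: ids {1, 3, 6, 9} → COUNT(*)=4, MAX(qty)=8, SUM(qty)=25
  shipped: ids {5, 7, 10} → COUNT(*)=3, MAX(qty)=8, SUM(qty)=11

archived | 3 | 11 | 20 ; returned | 4 | 8 | 25 ; shipped | 3 | 8 | 11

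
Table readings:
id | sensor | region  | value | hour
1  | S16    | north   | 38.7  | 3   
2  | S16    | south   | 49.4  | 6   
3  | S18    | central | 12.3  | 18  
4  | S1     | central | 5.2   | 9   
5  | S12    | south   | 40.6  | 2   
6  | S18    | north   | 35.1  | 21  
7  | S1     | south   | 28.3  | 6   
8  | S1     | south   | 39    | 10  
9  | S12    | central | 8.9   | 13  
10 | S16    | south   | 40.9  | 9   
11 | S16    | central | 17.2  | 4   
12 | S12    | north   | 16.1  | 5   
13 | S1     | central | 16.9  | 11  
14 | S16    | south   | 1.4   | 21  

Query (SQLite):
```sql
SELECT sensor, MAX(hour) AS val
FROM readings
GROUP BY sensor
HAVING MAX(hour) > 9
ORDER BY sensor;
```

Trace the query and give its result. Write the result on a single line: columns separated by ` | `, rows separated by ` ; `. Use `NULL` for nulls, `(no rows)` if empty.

S1 | 11 ; S12 | 13 ; S16 | 21 ; S18 | 21

Partition readings by sensor; compute MAX(hour) within each group.
HAVING: keep groups where MAX(hour) > 9.
  S1: ids {4, 7, 8, 13} → MAX(hour)=11
  S12: ids {5, 9, 12} → MAX(hour)=13
  S16: ids {1, 2, 10, 11, 14} → MAX(hour)=21
  S18: ids {3, 6} → MAX(hour)=21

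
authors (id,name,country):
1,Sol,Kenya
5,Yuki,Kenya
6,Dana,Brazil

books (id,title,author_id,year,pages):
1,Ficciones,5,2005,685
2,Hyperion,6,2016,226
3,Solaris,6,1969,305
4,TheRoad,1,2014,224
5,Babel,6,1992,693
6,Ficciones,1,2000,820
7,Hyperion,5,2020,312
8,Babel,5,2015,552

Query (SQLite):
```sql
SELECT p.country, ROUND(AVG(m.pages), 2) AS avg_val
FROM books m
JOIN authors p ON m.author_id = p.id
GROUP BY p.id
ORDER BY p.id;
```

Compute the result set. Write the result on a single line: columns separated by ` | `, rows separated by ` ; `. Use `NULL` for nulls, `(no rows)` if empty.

Join each books row to its authors via author_id.
Group joined rows by authors.id; compute ROUND(AVG(m.pages), 2) per group.
  1: ids {4, 6} → ROUND(AVG(m.pages), 2)=522
  5: ids {1, 7, 8} → ROUND(AVG(m.pages), 2)=516.33
  6: ids {2, 3, 5} → ROUND(AVG(m.pages), 2)=408

Kenya | 522 ; Kenya | 516.33 ; Brazil | 408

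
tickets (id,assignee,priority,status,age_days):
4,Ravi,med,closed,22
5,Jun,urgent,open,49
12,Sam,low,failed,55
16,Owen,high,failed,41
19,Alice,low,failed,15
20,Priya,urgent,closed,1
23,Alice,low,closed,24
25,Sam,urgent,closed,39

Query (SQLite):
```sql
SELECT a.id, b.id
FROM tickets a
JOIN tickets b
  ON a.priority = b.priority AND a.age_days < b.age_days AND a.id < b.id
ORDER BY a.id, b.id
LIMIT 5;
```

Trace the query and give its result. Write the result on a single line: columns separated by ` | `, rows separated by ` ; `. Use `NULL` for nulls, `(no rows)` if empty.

19 | 23 ; 20 | 25

Pairs (a,b) with same priority, a.age_days < b.age_days, a.id < b.id.
priority groups: high:{16} low:{12,19,23} med:{4} urgent:{5,20,25}
Ordered by (a.id, b.id); first 5.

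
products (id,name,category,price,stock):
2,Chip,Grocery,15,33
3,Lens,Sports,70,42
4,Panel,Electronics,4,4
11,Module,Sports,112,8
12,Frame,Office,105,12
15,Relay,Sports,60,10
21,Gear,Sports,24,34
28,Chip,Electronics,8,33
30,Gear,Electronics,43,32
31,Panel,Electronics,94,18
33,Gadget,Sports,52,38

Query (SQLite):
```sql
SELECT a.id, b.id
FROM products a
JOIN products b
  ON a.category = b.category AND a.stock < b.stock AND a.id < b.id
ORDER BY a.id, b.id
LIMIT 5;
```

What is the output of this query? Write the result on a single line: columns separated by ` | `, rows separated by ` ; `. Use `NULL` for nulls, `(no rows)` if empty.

Pairs (a,b) with same category, a.stock < b.stock, a.id < b.id.
category groups: Electronics:{4,28,30,31} Grocery:{2} Office:{12} Sports:{3,11,15,21,33}
Ordered by (a.id, b.id); first 5.

4 | 28 ; 4 | 30 ; 4 | 31 ; 11 | 15 ; 11 | 21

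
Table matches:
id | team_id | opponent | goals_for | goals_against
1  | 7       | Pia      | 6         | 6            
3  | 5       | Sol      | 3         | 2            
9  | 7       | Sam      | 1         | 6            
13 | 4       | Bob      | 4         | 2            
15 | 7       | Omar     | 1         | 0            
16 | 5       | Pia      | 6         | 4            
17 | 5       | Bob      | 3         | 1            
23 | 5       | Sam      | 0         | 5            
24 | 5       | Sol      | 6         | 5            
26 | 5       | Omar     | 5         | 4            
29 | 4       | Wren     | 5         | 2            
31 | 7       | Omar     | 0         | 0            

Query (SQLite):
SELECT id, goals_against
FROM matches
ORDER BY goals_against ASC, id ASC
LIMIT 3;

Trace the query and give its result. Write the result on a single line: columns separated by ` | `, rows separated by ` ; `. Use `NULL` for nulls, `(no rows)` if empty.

Sort by goals_against asc, tiebreak id asc: (0, id=15), (0, id=31), (1, id=17), (2, id=3), (2, id=13), (2, id=29) …. Take first 3.

15 | 0 ; 31 | 0 ; 17 | 1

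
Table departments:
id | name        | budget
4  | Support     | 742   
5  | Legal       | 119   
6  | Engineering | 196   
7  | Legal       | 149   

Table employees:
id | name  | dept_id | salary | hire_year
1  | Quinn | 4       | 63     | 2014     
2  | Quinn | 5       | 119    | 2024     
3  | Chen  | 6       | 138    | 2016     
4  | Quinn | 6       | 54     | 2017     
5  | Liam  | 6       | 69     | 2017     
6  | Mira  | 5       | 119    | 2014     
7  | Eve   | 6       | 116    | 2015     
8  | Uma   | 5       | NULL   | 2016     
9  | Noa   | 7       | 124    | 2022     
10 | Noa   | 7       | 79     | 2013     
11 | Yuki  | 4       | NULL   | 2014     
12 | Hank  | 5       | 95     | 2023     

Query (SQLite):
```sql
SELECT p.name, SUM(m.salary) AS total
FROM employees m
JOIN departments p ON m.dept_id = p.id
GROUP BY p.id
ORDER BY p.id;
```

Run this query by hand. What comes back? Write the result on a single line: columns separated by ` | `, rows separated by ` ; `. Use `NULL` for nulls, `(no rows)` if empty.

Support | 63 ; Legal | 333 ; Engineering | 377 ; Legal | 203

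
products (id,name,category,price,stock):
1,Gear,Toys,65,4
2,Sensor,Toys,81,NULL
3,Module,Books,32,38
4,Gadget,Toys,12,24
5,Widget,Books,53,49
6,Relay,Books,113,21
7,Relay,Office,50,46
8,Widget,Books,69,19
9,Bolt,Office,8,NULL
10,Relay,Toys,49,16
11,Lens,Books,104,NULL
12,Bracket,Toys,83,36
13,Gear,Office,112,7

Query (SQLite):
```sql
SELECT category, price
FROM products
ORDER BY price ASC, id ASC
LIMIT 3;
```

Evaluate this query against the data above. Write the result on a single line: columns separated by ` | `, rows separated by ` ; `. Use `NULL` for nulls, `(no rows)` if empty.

Office | 8 ; Toys | 12 ; Books | 32

Sort by price asc, tiebreak id asc: (8, id=9), (12, id=4), (32, id=3), (49, id=10), (50, id=7), (53, id=5) …. Take first 3.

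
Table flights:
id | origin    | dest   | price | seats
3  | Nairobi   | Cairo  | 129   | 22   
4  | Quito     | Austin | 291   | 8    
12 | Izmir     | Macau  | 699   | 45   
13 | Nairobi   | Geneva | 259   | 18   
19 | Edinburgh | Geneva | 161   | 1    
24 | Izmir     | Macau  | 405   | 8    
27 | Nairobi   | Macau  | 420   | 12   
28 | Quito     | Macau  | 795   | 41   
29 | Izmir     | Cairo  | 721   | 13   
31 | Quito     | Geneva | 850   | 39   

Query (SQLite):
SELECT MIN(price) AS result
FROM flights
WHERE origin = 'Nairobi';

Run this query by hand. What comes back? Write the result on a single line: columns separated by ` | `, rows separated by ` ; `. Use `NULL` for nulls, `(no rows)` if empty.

Rows where origin='Nairobi' → price values: [129, 259, 420].
MIN of non-NULL values = 129.

129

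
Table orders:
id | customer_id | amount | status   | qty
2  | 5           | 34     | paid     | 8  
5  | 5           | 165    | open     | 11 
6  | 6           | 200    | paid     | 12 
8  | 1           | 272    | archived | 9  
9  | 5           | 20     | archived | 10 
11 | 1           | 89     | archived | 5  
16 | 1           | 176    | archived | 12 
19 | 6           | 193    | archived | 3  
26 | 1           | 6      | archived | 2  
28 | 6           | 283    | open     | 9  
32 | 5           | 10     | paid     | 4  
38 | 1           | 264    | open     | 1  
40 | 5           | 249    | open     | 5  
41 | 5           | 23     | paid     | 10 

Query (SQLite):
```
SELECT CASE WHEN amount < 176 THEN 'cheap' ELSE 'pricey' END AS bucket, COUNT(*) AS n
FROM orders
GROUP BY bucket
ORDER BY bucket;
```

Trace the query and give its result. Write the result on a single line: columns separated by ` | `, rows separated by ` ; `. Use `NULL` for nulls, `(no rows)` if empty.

cheap | 7 ; pricey | 7

Bucket rows by amount < 176 → 'cheap' else 'pricey'; count each bucket.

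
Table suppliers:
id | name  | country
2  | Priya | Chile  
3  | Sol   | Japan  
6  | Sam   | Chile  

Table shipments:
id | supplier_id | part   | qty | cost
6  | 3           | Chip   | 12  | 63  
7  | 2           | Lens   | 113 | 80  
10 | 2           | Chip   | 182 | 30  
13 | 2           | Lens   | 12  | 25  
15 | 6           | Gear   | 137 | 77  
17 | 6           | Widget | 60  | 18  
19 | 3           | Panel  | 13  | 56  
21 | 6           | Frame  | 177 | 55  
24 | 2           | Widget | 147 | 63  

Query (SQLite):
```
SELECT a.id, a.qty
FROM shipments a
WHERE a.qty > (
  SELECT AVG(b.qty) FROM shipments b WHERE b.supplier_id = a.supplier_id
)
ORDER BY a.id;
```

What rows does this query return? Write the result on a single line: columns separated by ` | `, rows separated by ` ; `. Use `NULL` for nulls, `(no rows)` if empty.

10 | 182 ; 15 | 137 ; 19 | 13 ; 21 | 177 ; 24 | 147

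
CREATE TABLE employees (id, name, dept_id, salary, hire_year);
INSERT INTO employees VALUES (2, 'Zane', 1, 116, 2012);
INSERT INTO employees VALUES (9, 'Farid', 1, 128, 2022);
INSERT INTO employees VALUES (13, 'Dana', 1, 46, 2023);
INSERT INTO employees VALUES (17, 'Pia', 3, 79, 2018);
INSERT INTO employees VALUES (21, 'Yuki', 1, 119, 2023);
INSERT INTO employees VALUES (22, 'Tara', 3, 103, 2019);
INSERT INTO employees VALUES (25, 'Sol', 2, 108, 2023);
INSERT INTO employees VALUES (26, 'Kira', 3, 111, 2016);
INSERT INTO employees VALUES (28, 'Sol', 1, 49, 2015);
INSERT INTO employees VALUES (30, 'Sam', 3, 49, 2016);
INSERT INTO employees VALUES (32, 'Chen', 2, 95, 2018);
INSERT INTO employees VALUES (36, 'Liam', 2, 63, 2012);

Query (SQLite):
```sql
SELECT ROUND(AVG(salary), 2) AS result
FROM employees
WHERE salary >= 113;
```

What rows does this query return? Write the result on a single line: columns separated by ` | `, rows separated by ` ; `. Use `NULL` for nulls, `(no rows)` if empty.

Rows where salary >= 113 → salary values: [116, 128, 119].
AVG = 363 / 3 (rounded to 2 dp).

121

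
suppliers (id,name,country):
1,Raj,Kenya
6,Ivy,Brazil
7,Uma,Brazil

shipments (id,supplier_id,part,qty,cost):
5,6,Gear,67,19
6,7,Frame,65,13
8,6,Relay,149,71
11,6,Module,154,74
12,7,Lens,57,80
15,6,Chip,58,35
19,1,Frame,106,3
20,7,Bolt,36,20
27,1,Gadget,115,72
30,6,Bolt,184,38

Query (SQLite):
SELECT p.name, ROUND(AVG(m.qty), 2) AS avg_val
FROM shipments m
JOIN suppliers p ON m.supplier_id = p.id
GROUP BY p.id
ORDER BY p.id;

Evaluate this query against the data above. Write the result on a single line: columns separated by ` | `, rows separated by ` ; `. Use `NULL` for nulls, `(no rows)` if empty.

Join each shipments row to its suppliers via supplier_id.
Group joined rows by suppliers.id; compute ROUND(AVG(m.qty), 2) per group.
  1: ids {19, 27} → ROUND(AVG(m.qty), 2)=110.5
  6: ids {5, 8, 11, 15, 30} → ROUND(AVG(m.qty), 2)=122.4
  7: ids {6, 12, 20} → ROUND(AVG(m.qty), 2)=52.67

Raj | 110.5 ; Ivy | 122.4 ; Uma | 52.67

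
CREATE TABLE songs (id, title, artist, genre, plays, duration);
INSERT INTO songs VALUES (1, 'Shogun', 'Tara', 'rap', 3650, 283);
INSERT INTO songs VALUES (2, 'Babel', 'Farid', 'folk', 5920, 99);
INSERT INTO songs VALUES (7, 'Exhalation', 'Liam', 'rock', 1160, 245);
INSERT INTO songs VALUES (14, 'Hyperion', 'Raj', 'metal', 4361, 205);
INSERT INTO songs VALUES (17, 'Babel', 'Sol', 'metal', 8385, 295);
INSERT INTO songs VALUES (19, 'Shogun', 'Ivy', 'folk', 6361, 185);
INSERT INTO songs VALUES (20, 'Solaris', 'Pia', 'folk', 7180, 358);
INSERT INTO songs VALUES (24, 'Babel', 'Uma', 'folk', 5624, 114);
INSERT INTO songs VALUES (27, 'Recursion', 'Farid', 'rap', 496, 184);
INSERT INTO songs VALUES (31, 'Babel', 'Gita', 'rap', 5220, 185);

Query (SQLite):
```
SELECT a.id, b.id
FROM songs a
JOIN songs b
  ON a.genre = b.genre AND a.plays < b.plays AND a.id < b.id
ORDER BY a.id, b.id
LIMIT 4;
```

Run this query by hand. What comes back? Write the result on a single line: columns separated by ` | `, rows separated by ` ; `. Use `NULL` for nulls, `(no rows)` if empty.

1 | 31 ; 2 | 19 ; 2 | 20 ; 14 | 17

Pairs (a,b) with same genre, a.plays < b.plays, a.id < b.id.
genre groups: folk:{2,19,20,24} metal:{14,17} rap:{1,27,31} rock:{7}
Ordered by (a.id, b.id); first 4.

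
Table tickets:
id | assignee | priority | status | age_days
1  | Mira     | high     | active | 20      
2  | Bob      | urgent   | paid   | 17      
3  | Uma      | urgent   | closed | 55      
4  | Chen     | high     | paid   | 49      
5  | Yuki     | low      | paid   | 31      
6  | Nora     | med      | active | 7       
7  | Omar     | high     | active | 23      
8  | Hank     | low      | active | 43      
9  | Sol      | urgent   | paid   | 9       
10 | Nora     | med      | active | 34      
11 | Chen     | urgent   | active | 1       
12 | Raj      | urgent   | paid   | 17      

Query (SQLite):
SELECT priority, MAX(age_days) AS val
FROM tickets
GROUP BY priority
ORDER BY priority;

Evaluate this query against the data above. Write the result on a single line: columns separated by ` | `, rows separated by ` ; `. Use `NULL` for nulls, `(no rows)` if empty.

Partition tickets by priority; compute MAX(age_days) within each group.
  high: ids {1, 4, 7} → MAX(age_days)=49
  low: ids {5, 8} → MAX(age_days)=43
  med: ids {6, 10} → MAX(age_days)=34
  urgent: ids {2, 3, 9, 11, 12} → MAX(age_days)=55

high | 49 ; low | 43 ; med | 34 ; urgent | 55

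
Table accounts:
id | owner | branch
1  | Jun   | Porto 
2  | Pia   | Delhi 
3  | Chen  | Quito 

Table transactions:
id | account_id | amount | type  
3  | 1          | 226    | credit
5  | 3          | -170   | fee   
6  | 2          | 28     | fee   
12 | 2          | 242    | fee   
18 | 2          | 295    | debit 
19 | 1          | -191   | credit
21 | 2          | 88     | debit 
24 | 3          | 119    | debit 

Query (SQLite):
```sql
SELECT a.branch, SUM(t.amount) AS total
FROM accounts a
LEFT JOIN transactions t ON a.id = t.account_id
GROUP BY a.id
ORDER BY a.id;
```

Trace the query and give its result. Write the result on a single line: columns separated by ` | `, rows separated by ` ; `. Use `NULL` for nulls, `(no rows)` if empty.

Porto | 35 ; Delhi | 653 ; Quito | -51

LEFT JOIN keeps every accounts row; unmatched ones get NULL for transactions columns.
Group by accounts.id and compute SUM(t.amount). SUM over an all-NULL group is NULL.
  1: ids {3, 19} → SUM(t.amount)=35
  2: ids {6, 12, 18, 21} → SUM(t.amount)=653
  3: ids {5, 24} → SUM(t.amount)=-51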